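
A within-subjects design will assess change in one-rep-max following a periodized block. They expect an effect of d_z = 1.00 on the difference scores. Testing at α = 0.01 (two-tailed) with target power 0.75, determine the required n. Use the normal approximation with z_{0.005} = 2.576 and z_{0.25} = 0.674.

n = 11 pairs

For a paired (one-sample on differences) test: n = ((z_{α/2} + z_β) / d)².
z_{α/2} + z_β = 2.576 + 0.674 = 3.250.
n = (3.250 / 1.00)² = 3.250² = 10.56.
Round up.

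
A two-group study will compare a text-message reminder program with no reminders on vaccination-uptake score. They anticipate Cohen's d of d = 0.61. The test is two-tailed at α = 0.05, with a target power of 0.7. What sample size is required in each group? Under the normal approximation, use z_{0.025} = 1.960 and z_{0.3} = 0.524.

n = 34 per group

For two independent groups with equal n: n = 2·((z_{α/2} + z_β) / d)².
z_{α/2} + z_β = 1.960 + 0.524 = 2.484.
n = 2 × (2.484 / 0.61)² = 2 × 4.072² = 2 × 16.58 = 33.2.
Round up to the next whole participant.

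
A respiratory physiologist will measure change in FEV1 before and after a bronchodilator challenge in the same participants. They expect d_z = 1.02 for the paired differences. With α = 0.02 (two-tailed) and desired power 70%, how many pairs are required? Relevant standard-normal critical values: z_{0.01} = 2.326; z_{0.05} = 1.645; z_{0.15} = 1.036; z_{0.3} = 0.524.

For a paired (one-sample on differences) test: n = ((z_{α/2} + z_β) / d)².
z_{α/2} + z_β = 2.326 + 0.524 = 2.850.
n = (2.850 / 1.02)² = 2.794² = 7.81.
Round up.

n = 8 pairs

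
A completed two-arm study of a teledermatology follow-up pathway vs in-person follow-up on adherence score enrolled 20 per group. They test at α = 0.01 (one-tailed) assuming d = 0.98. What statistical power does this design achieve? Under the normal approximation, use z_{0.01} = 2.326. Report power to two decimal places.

power ≈ 0.78

For two equal groups, power = Φ(d·√(n/2) − z_{α}).
d·√(n/2) = 0.98 × √(20/2) = 0.98 × 3.162 = 3.099.
z_β = 3.099 − 2.326 = 0.773.
Power = Φ(0.773) = 0.780.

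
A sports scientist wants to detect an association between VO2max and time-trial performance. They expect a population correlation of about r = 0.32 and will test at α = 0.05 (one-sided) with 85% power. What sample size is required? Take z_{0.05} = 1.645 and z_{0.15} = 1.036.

n = 69

Fisher's z: C = ½·ln((1+r)/(1−r)) = ½·ln(1.9412) = 0.3316.
n = ((z_{α} + z_β)/C)² + 3.
(1.645 + 1.036) / 0.3316 = 2.681 / 0.3316 = 8.085.
n = 8.085² + 3 = 65.37 + 3 = 68.4.
Round up.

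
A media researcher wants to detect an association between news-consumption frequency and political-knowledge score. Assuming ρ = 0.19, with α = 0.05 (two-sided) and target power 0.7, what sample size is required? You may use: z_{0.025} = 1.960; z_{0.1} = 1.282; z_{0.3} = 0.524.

Fisher's z: C = ½·ln((1+r)/(1−r)) = ½·ln(1.4691) = 0.1923.
n = ((z_{α/2} + z_β)/C)² + 3.
(1.960 + 0.524) / 0.1923 = 2.484 / 0.1923 = 12.917.
n = 12.917² + 3 = 166.86 + 3 = 169.9.
Round up.

n = 170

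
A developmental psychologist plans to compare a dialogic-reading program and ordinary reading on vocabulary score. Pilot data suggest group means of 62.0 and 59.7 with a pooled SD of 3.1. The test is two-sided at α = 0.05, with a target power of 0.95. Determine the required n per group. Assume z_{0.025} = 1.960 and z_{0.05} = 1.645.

n = 48 per group

Cohen's d = |M₁ − M₂| / SD_pooled = |62.0 − 59.7| / 3.1 = 2.3 / 3.1 = 0.742.
For two independent groups with equal n: n = 2·((z_{α/2} + z_β) / d)².
z_{α/2} + z_β = 1.960 + 1.645 = 3.605.
n = 2 × (3.605 / 0.742)² = 2 × 4.858² = 2 × 23.60 = 47.2.
Round up to the next whole participant.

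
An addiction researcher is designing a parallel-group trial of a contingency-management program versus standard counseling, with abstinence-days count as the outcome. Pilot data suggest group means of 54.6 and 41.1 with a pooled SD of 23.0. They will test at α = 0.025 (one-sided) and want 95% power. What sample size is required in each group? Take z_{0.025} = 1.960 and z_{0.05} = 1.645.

Cohen's d = |M₁ − M₂| / SD_pooled = |54.6 − 41.1| / 23.0 = 13.5 / 23.0 = 0.587.
For two independent groups with equal n: n = 2·((z_{α} + z_β) / d)².
z_{α} + z_β = 1.960 + 1.645 = 3.605.
n = 2 × (3.605 / 0.587)² = 2 × 6.141² = 2 × 37.72 = 75.4.
Round up to the next whole participant.

n = 76 per group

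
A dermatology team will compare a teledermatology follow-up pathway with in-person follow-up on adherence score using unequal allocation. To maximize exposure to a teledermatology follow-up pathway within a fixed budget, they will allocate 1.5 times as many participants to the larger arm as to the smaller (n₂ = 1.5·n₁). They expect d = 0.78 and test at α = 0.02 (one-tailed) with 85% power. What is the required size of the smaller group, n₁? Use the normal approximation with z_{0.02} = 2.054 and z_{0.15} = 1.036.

n₁ = 27

With allocation ratio k = n₂/n₁ = 1.5, Var(x̄₁−x̄₂) = σ²(1/n₁ + 1/(k·n₁)) = σ²·(k+1)/(k·n₁).
So n₁ = (1 + 1/k)·((z_{α} + z_β)/d)² = 1.667 × (3.090/0.78)².
n₁ = 1.667 × 15.69 = 26.2.
Round up: n₁ = 27, giving n₂ = ⌈1.5 × 27⌉ = ⌈40.5⌉ = 41.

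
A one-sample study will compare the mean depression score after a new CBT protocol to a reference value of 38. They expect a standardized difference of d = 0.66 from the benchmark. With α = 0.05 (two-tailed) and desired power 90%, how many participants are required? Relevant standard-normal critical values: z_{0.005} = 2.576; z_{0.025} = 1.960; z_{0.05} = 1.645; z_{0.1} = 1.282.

For a one-sample test: n = ((z_{α/2} + z_β) / d)².
z_{α/2} + z_β = 1.960 + 1.282 = 3.242.
n = (3.242 / 0.66)² = 4.912² = 24.13.
Round up.

n = 25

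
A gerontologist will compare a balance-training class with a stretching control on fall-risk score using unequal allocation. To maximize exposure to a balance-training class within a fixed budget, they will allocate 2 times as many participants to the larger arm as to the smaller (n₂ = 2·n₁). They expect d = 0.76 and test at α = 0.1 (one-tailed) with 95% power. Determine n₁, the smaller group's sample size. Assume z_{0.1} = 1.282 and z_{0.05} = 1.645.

With allocation ratio k = n₂/n₁ = 2, Var(x̄₁−x̄₂) = σ²(1/n₁ + 1/(k·n₁)) = σ²·(k+1)/(k·n₁).
So n₁ = (1 + 1/k)·((z_{α} + z_β)/d)² = 1.500 × (2.927/0.76)².
n₁ = 1.500 × 14.83 = 22.2.
Round up: n₁ = 23, giving n₂ = 2 × 23 = 46.

n₁ = 23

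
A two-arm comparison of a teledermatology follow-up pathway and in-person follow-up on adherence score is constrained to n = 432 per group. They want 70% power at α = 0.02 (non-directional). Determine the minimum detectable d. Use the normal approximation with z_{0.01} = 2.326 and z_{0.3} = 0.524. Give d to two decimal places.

For two independent groups of n = 432 each: d_min = (z_{α/2} + z_β)·√(2/n).
z-sum = 2.326 + 0.524 = 2.850.
d_min = 2.850 × √(2/432) = 2.850 × 0.0680 = 0.194.

d_min ≈ 0.19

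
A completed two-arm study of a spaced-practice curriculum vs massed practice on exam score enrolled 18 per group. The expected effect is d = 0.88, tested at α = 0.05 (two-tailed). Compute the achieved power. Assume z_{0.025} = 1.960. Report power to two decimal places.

power ≈ 0.75

For two equal groups, power = Φ(d·√(n/2) − z_{α/2}).
d·√(n/2) = 0.88 × √(18/2) = 0.88 × 3.000 = 2.640.
z_β = 2.640 − 1.960 = 0.680.
Power = Φ(0.680) = 0.752.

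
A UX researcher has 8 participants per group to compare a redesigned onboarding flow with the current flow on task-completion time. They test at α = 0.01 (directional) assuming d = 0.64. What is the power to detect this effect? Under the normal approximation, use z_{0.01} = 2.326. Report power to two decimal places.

For two equal groups, power = Φ(d·√(n/2) − z_{α}).
d·√(n/2) = 0.64 × √(8/2) = 0.64 × 2.000 = 1.280.
z_β = 1.280 − 2.326 = -1.046.
Power = Φ(-1.046) = 0.148.

power ≈ 0.15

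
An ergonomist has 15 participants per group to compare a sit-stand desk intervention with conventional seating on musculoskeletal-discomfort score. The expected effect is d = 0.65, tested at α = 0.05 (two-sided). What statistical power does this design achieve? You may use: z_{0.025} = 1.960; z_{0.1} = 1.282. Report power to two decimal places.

For two equal groups, power = Φ(d·√(n/2) − z_{α/2}).
d·√(n/2) = 0.65 × √(15/2) = 0.65 × 2.739 = 1.780.
z_β = 1.780 − 1.960 = -0.180.
Power = Φ(-0.180) = 0.429.

power ≈ 0.43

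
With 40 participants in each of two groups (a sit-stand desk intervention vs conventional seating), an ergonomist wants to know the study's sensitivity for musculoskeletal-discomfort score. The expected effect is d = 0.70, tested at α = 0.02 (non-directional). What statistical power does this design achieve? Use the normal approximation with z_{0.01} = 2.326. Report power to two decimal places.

power ≈ 0.79

For two equal groups, power = Φ(d·√(n/2) − z_{α/2}).
d·√(n/2) = 0.70 × √(40/2) = 0.70 × 4.472 = 3.130.
z_β = 3.130 − 2.326 = 0.804.
Power = Φ(0.804) = 0.789.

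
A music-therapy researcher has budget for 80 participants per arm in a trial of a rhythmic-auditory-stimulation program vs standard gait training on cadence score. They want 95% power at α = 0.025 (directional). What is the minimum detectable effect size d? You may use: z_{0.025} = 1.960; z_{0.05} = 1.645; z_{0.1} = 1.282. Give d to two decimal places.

For two independent groups of n = 80 each: d_min = (z_{α} + z_β)·√(2/n).
z-sum = 1.960 + 1.645 = 3.605.
d_min = 3.605 × √(2/80) = 3.605 × 0.1581 = 0.570.

d_min ≈ 0.57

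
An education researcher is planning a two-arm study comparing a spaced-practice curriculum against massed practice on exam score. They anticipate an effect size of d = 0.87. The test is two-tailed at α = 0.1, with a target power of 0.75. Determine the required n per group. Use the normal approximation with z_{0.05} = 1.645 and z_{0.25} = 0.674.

For two independent groups with equal n: n = 2·((z_{α/2} + z_β) / d)².
z_{α/2} + z_β = 1.645 + 0.674 = 2.319.
n = 2 × (2.319 / 0.87)² = 2 × 2.666² = 2 × 7.10 = 14.2.
Round up to the next whole participant.

n = 15 per group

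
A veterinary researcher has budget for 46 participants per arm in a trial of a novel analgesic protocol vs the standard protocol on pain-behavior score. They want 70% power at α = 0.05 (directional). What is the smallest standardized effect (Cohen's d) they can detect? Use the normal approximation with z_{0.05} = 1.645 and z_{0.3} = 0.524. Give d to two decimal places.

For two independent groups of n = 46 each: d_min = (z_{α} + z_β)·√(2/n).
z-sum = 1.645 + 0.524 = 2.169.
d_min = 2.169 × √(2/46) = 2.169 × 0.2085 = 0.452.

d_min ≈ 0.45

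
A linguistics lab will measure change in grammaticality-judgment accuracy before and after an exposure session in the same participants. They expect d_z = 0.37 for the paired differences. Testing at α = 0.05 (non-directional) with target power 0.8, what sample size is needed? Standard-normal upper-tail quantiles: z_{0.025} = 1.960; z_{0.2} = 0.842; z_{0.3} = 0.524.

For a paired (one-sample on differences) test: n = ((z_{α/2} + z_β) / d)².
z_{α/2} + z_β = 1.960 + 0.842 = 2.802.
n = (2.802 / 0.37)² = 7.573² = 57.35.
Round up.

n = 58 pairs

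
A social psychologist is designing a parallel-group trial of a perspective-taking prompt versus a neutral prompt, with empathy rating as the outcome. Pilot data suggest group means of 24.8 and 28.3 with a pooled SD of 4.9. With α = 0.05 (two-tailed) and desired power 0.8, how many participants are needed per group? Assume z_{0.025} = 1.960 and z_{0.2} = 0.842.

n = 31 per group

Cohen's d = |M₁ − M₂| / SD_pooled = |24.8 − 28.3| / 4.9 = 3.5 / 4.9 = 0.714.
For two independent groups with equal n: n = 2·((z_{α/2} + z_β) / d)².
z_{α/2} + z_β = 1.960 + 0.842 = 2.802.
n = 2 × (2.802 / 0.714)² = 2 × 3.924² = 2 × 15.40 = 30.8.
Round up to the next whole participant.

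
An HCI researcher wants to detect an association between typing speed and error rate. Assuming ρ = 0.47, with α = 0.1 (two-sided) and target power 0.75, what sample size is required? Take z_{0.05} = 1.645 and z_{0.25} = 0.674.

Fisher's z: C = ½·ln((1+r)/(1−r)) = ½·ln(2.7736) = 0.5101.
n = ((z_{α/2} + z_β)/C)² + 3.
(1.645 + 0.674) / 0.5101 = 2.319 / 0.5101 = 4.546.
n = 4.546² + 3 = 20.67 + 3 = 23.7.
Round up.

n = 24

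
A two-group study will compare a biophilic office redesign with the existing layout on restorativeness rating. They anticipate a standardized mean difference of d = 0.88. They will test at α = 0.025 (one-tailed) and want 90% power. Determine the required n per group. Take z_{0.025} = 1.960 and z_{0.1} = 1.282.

For two independent groups with equal n: n = 2·((z_{α} + z_β) / d)².
z_{α} + z_β = 1.960 + 1.282 = 3.242.
n = 2 × (3.242 / 0.88)² = 2 × 3.684² = 2 × 13.57 = 27.1.
Round up to the next whole participant.

n = 28 per group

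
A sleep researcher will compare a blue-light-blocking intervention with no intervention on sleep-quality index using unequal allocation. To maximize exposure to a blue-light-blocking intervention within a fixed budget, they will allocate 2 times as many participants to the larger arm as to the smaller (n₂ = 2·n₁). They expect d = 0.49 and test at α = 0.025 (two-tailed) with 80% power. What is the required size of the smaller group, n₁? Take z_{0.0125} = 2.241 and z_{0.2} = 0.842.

With allocation ratio k = n₂/n₁ = 2, Var(x̄₁−x̄₂) = σ²(1/n₁ + 1/(k·n₁)) = σ²·(k+1)/(k·n₁).
So n₁ = (1 + 1/k)·((z_{α/2} + z_β)/d)² = 1.500 × (3.083/0.49)².
n₁ = 1.500 × 39.59 = 59.4.
Round up: n₁ = 60, giving n₂ = 2 × 60 = 120.

n₁ = 60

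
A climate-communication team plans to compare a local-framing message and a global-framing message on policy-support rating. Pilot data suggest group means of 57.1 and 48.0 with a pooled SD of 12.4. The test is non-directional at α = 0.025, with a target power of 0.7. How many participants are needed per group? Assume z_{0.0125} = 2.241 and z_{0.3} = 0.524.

Cohen's d = |M₁ − M₂| / SD_pooled = |57.1 − 48.0| / 12.4 = 9.1 / 12.4 = 0.734.
For two independent groups with equal n: n = 2·((z_{α/2} + z_β) / d)².
z_{α/2} + z_β = 2.241 + 0.524 = 2.765.
n = 2 × (2.765 / 0.734)² = 2 × 3.767² = 2 × 14.19 = 28.4.
Round up to the next whole participant.

n = 29 per group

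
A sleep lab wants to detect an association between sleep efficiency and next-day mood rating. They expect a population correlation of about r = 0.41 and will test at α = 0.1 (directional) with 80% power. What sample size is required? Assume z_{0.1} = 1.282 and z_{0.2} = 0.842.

n = 27

Fisher's z: C = ½·ln((1+r)/(1−r)) = ½·ln(2.3898) = 0.4356.
n = ((z_{α} + z_β)/C)² + 3.
(1.282 + 0.842) / 0.4356 = 2.124 / 0.4356 = 4.876.
n = 4.876² + 3 = 23.78 + 3 = 26.8.
Round up.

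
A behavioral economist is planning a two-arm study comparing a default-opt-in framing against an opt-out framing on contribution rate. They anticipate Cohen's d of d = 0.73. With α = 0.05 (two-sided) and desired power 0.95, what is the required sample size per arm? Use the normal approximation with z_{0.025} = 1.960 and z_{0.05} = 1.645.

n = 49 per group

For two independent groups with equal n: n = 2·((z_{α/2} + z_β) / d)².
z_{α/2} + z_β = 1.960 + 1.645 = 3.605.
n = 2 × (3.605 / 0.73)² = 2 × 4.938² = 2 × 24.39 = 48.8.
Round up to the next whole participant.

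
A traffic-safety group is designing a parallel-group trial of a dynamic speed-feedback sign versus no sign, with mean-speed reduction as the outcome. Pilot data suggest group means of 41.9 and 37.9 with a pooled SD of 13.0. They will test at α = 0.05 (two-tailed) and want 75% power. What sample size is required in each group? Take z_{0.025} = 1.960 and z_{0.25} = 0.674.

Cohen's d = |M₁ − M₂| / SD_pooled = |41.9 − 37.9| / 13.0 = 4.0 / 13.0 = 0.308.
For two independent groups with equal n: n = 2·((z_{α/2} + z_β) / d)².
z_{α/2} + z_β = 1.960 + 0.674 = 2.634.
n = 2 × (2.634 / 0.308)² = 2 × 8.552² = 2 × 73.14 = 146.3.
Round up to the next whole participant.

n = 147 per group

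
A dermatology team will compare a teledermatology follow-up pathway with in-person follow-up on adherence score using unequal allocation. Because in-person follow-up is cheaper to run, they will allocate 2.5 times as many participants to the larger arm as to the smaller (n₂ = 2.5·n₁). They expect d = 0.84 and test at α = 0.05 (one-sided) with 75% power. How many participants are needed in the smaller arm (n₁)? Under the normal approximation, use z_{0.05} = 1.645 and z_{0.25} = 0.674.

n₁ = 11

With allocation ratio k = n₂/n₁ = 2.5, Var(x̄₁−x̄₂) = σ²(1/n₁ + 1/(k·n₁)) = σ²·(k+1)/(k·n₁).
So n₁ = (1 + 1/k)·((z_{α} + z_β)/d)² = 1.400 × (2.319/0.84)².
n₁ = 1.400 × 7.62 = 10.7.
Round up: n₁ = 11, giving n₂ = ⌈2.5 × 11⌉ = ⌈27.5⌉ = 28.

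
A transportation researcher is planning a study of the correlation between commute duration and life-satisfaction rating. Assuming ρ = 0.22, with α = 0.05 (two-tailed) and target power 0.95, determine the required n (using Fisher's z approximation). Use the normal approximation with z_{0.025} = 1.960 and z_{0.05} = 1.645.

n = 263

Fisher's z: C = ½·ln((1+r)/(1−r)) = ½·ln(1.5641) = 0.2237.
n = ((z_{α/2} + z_β)/C)² + 3.
(1.960 + 1.645) / 0.2237 = 3.605 / 0.2237 = 16.115.
n = 16.115² + 3 = 259.70 + 3 = 262.7.
Round up.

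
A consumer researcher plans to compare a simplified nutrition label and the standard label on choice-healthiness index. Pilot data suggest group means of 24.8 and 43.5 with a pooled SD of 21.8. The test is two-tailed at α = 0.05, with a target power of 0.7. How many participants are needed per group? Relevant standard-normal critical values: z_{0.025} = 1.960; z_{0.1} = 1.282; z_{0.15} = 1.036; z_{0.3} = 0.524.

n = 17 per group

Cohen's d = |M₁ − M₂| / SD_pooled = |24.8 − 43.5| / 21.8 = 18.7 / 21.8 = 0.858.
For two independent groups with equal n: n = 2·((z_{α/2} + z_β) / d)².
z_{α/2} + z_β = 1.960 + 0.524 = 2.484.
n = 2 × (2.484 / 0.858)² = 2 × 2.895² = 2 × 8.38 = 16.8.
Round up to the next whole participant.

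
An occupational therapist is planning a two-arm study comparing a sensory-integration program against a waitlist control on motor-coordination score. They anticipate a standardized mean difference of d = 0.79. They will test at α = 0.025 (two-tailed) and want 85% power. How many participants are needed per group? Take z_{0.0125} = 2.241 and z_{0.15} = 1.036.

n = 35 per group

For two independent groups with equal n: n = 2·((z_{α/2} + z_β) / d)².
z_{α/2} + z_β = 2.241 + 1.036 = 3.277.
n = 2 × (3.277 / 0.79)² = 2 × 4.148² = 2 × 17.21 = 34.4.
Round up to the next whole participant.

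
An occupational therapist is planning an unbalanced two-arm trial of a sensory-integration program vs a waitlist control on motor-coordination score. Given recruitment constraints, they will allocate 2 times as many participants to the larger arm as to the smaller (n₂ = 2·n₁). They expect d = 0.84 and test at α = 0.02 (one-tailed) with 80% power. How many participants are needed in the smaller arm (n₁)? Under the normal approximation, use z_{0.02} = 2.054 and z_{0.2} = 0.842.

n₁ = 18

With allocation ratio k = n₂/n₁ = 2, Var(x̄₁−x̄₂) = σ²(1/n₁ + 1/(k·n₁)) = σ²·(k+1)/(k·n₁).
So n₁ = (1 + 1/k)·((z_{α} + z_β)/d)² = 1.500 × (2.896/0.84)².
n₁ = 1.500 × 11.89 = 17.8.
Round up: n₁ = 18, giving n₂ = 2 × 18 = 36.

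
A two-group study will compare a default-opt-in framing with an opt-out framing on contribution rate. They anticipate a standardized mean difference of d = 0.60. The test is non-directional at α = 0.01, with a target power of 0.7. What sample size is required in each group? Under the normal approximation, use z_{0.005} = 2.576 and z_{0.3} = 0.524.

For two independent groups with equal n: n = 2·((z_{α/2} + z_β) / d)².
z_{α/2} + z_β = 2.576 + 0.524 = 3.100.
n = 2 × (3.100 / 0.60)² = 2 × 5.167² = 2 × 26.69 = 53.4.
Round up to the next whole participant.

n = 54 per group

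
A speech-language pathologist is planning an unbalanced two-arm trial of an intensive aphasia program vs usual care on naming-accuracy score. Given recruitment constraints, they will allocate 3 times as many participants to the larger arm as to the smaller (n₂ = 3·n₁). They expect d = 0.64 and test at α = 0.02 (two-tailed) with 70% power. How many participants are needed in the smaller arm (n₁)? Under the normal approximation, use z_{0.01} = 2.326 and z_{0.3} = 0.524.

n₁ = 27

With allocation ratio k = n₂/n₁ = 3, Var(x̄₁−x̄₂) = σ²(1/n₁ + 1/(k·n₁)) = σ²·(k+1)/(k·n₁).
So n₁ = (1 + 1/k)·((z_{α/2} + z_β)/d)² = 1.333 × (2.850/0.64)².
n₁ = 1.333 × 19.83 = 26.4.
Round up: n₁ = 27, giving n₂ = 3 × 27 = 81.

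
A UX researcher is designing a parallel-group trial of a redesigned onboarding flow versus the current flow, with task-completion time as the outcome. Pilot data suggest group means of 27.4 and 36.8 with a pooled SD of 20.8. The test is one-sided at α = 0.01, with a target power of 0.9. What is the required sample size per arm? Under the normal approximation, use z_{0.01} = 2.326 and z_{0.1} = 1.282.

n = 128 per group

Cohen's d = |M₁ − M₂| / SD_pooled = |27.4 − 36.8| / 20.8 = 9.4 / 20.8 = 0.452.
For two independent groups with equal n: n = 2·((z_{α} + z_β) / d)².
z_{α} + z_β = 2.326 + 1.282 = 3.608.
n = 2 × (3.608 / 0.452)² = 2 × 7.982² = 2 × 63.72 = 127.4.
Round up to the next whole participant.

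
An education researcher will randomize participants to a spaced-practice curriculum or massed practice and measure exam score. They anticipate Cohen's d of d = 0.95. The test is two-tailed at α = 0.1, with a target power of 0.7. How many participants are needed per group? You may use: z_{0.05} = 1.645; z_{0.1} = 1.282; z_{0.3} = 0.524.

n = 11 per group

For two independent groups with equal n: n = 2·((z_{α/2} + z_β) / d)².
z_{α/2} + z_β = 1.645 + 0.524 = 2.169.
n = 2 × (2.169 / 0.95)² = 2 × 2.283² = 2 × 5.21 = 10.4.
Round up to the next whole participant.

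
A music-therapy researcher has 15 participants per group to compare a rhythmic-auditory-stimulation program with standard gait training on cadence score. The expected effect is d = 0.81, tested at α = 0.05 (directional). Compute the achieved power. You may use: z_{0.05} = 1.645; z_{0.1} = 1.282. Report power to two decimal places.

power ≈ 0.72

For two equal groups, power = Φ(d·√(n/2) − z_{α}).
d·√(n/2) = 0.81 × √(15/2) = 0.81 × 2.739 = 2.218.
z_β = 2.218 − 1.645 = 0.573.
Power = Φ(0.573) = 0.717.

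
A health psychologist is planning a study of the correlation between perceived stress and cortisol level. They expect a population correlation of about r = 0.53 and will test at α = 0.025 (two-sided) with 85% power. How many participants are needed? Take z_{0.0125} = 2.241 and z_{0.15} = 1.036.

Fisher's z: C = ½·ln((1+r)/(1−r)) = ½·ln(3.2553) = 0.5901.
n = ((z_{α/2} + z_β)/C)² + 3.
(2.241 + 1.036) / 0.5901 = 3.277 / 0.5901 = 5.553.
n = 5.553² + 3 = 30.84 + 3 = 33.8.
Round up.

n = 34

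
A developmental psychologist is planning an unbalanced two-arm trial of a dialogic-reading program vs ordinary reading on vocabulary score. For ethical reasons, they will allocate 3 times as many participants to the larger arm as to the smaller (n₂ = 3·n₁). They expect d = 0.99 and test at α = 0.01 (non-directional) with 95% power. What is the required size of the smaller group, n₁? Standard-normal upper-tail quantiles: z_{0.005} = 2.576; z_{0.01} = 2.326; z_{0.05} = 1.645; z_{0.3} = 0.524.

With allocation ratio k = n₂/n₁ = 3, Var(x̄₁−x̄₂) = σ²(1/n₁ + 1/(k·n₁)) = σ²·(k+1)/(k·n₁).
So n₁ = (1 + 1/k)·((z_{α/2} + z_β)/d)² = 1.333 × (4.221/0.99)².
n₁ = 1.333 × 18.18 = 24.2.
Round up: n₁ = 25, giving n₂ = 3 × 25 = 75.

n₁ = 25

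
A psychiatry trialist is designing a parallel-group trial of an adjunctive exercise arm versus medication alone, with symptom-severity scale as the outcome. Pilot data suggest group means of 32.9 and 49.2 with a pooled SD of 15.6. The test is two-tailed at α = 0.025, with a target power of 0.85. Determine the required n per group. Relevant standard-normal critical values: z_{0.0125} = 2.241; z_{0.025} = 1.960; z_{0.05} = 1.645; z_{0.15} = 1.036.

Cohen's d = |M₁ − M₂| / SD_pooled = |32.9 − 49.2| / 15.6 = 16.3 / 15.6 = 1.045.
For two independent groups with equal n: n = 2·((z_{α/2} + z_β) / d)².
z_{α/2} + z_β = 2.241 + 1.036 = 3.277.
n = 2 × (3.277 / 1.045)² = 2 × 3.136² = 2 × 9.83 = 19.7.
Round up to the next whole participant.

n = 20 per group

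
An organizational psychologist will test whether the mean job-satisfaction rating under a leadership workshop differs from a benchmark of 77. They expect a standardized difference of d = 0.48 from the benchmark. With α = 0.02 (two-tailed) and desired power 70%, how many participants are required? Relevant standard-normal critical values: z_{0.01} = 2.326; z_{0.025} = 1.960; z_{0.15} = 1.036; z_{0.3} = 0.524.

For a one-sample test: n = ((z_{α/2} + z_β) / d)².
z_{α/2} + z_β = 2.326 + 0.524 = 2.850.
n = (2.850 / 0.48)² = 5.938² = 35.25.
Round up.

n = 36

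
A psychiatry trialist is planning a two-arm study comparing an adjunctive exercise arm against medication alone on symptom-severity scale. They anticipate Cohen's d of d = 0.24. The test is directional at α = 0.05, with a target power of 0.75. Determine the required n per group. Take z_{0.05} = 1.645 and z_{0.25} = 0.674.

For two independent groups with equal n: n = 2·((z_{α} + z_β) / d)².
z_{α} + z_β = 1.645 + 0.674 = 2.319.
n = 2 × (2.319 / 0.24)² = 2 × 9.662² = 2 × 93.36 = 186.7.
Round up to the next whole participant.

n = 187 per group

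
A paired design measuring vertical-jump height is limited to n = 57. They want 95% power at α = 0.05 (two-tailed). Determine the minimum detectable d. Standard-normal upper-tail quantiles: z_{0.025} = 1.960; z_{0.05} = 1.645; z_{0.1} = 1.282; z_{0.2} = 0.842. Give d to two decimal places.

d_min ≈ 0.48

For a single sample (or paired design) of n = 57: d_min = (z_{α/2} + z_β)/√n.
z-sum = 1.960 + 1.645 = 3.605.
d_min = 3.605 / √57 = 3.605 / 7.550 = 0.477.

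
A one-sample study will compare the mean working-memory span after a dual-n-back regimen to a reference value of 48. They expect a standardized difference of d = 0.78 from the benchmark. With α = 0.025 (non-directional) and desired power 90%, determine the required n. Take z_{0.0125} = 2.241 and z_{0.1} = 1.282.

For a one-sample test: n = ((z_{α/2} + z_β) / d)².
z_{α/2} + z_β = 2.241 + 1.282 = 3.523.
n = (3.523 / 0.78)² = 4.517² = 20.40.
Round up.

n = 21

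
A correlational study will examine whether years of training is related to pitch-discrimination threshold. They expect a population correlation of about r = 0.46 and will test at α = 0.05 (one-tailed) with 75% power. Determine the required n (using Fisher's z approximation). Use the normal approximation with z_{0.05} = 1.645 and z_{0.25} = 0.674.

Fisher's z: C = ½·ln((1+r)/(1−r)) = ½·ln(2.7037) = 0.4973.
n = ((z_{α} + z_β)/C)² + 3.
(1.645 + 0.674) / 0.4973 = 2.319 / 0.4973 = 4.663.
n = 4.663² + 3 = 21.75 + 3 = 24.7.
Round up.

n = 25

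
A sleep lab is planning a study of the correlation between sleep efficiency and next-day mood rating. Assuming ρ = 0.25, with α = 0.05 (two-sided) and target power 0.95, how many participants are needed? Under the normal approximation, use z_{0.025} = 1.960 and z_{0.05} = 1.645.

Fisher's z: C = ½·ln((1+r)/(1−r)) = ½·ln(1.6667) = 0.2554.
n = ((z_{α/2} + z_β)/C)² + 3.
(1.960 + 1.645) / 0.2554 = 3.605 / 0.2554 = 14.115.
n = 14.115² + 3 = 199.24 + 3 = 202.2.
Round up.

n = 203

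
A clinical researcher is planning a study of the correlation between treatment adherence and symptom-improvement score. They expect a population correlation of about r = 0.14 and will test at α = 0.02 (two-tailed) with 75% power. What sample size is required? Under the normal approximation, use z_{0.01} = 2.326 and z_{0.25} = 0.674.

Fisher's z: C = ½·ln((1+r)/(1−r)) = ½·ln(1.3256) = 0.1409.
n = ((z_{α/2} + z_β)/C)² + 3.
(2.326 + 0.674) / 0.1409 = 3.000 / 0.1409 = 21.292.
n = 21.292² + 3 = 453.34 + 3 = 456.3.
Round up.

n = 457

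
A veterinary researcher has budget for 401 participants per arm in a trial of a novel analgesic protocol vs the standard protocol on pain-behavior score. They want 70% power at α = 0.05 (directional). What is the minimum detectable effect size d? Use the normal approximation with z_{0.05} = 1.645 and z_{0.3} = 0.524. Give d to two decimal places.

d_min ≈ 0.15

For two independent groups of n = 401 each: d_min = (z_{α} + z_β)·√(2/n).
z-sum = 1.645 + 0.524 = 2.169.
d_min = 2.169 × √(2/401) = 2.169 × 0.0706 = 0.153.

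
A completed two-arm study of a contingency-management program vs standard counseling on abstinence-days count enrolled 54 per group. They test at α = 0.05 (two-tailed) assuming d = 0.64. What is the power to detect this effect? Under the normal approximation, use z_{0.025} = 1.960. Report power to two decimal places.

For two equal groups, power = Φ(d·√(n/2) − z_{α/2}).
d·√(n/2) = 0.64 × √(54/2) = 0.64 × 5.196 = 3.326.
z_β = 3.326 − 1.960 = 1.366.
Power = Φ(1.366) = 0.914.

power ≈ 0.91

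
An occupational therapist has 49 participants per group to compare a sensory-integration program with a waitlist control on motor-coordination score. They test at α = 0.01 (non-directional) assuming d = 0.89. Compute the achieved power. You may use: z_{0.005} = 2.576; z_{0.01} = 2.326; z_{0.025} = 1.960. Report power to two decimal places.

For two equal groups, power = Φ(d·√(n/2) − z_{α/2}).
d·√(n/2) = 0.89 × √(49/2) = 0.89 × 4.950 = 4.405.
z_β = 4.405 − 2.576 = 1.829.
Power = Φ(1.829) = 0.966.

power ≈ 0.97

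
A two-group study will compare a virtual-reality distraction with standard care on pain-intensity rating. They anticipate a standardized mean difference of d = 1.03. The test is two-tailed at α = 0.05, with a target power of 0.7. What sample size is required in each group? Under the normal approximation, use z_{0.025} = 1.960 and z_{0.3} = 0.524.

n = 12 per group

For two independent groups with equal n: n = 2·((z_{α/2} + z_β) / d)².
z_{α/2} + z_β = 1.960 + 0.524 = 2.484.
n = 2 × (2.484 / 1.03)² = 2 × 2.412² = 2 × 5.82 = 11.6.
Round up to the next whole participant.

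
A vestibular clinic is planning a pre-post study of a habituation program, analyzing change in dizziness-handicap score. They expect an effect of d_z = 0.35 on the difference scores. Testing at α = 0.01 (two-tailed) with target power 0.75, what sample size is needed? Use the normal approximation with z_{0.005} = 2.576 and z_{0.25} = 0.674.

For a paired (one-sample on differences) test: n = ((z_{α/2} + z_β) / d)².
z_{α/2} + z_β = 2.576 + 0.674 = 3.250.
n = (3.250 / 0.35)² = 9.286² = 86.22.
Round up.

n = 87 pairs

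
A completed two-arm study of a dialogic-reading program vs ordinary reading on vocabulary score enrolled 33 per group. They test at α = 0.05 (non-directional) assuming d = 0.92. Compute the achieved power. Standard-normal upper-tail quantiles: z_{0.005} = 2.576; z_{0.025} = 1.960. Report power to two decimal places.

For two equal groups, power = Φ(d·√(n/2) − z_{α/2}).
d·√(n/2) = 0.92 × √(33/2) = 0.92 × 4.062 = 3.737.
z_β = 3.737 − 1.960 = 1.777.
Power = Φ(1.777) = 0.962.

power ≈ 0.96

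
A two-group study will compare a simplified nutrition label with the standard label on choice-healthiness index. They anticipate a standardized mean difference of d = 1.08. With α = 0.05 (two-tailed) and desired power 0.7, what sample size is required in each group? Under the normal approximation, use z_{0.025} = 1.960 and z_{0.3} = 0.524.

For two independent groups with equal n: n = 2·((z_{α/2} + z_β) / d)².
z_{α/2} + z_β = 1.960 + 0.524 = 2.484.
n = 2 × (2.484 / 1.08)² = 2 × 2.300² = 2 × 5.29 = 10.6.
Round up to the next whole participant.

n = 11 per group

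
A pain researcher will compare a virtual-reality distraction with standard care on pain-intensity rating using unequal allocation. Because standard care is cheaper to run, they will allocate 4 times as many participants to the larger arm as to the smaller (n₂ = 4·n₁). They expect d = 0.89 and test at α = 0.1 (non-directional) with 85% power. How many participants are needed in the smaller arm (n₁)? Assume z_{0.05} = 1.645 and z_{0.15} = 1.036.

n₁ = 12

With allocation ratio k = n₂/n₁ = 4, Var(x̄₁−x̄₂) = σ²(1/n₁ + 1/(k·n₁)) = σ²·(k+1)/(k·n₁).
So n₁ = (1 + 1/k)·((z_{α/2} + z_β)/d)² = 1.250 × (2.681/0.89)².
n₁ = 1.250 × 9.07 = 11.3.
Round up: n₁ = 12, giving n₂ = 4 × 12 = 48.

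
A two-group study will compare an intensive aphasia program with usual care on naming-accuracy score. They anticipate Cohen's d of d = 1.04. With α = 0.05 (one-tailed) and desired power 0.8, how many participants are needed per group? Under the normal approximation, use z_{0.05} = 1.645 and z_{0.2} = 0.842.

For two independent groups with equal n: n = 2·((z_{α} + z_β) / d)².
z_{α} + z_β = 1.645 + 0.842 = 2.487.
n = 2 × (2.487 / 1.04)² = 2 × 2.391² = 2 × 5.72 = 11.4.
Round up to the next whole participant.

n = 12 per group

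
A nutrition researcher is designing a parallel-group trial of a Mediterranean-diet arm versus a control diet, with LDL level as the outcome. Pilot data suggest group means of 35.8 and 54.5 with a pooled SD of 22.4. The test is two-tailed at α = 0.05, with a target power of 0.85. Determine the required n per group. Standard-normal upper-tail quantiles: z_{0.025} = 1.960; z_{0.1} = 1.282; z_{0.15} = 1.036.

Cohen's d = |M₁ − M₂| / SD_pooled = |35.8 − 54.5| / 22.4 = 18.7 / 22.4 = 0.835.
For two independent groups with equal n: n = 2·((z_{α/2} + z_β) / d)².
z_{α/2} + z_β = 1.960 + 1.036 = 2.996.
n = 2 × (2.996 / 0.835)² = 2 × 3.588² = 2 × 12.87 = 25.7.
Round up to the next whole participant.

n = 26 per group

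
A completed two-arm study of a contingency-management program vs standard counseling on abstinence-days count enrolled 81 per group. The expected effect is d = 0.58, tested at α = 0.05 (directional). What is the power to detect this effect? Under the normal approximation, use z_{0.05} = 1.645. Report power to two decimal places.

power ≈ 0.98

For two equal groups, power = Φ(d·√(n/2) − z_{α}).
d·√(n/2) = 0.58 × √(81/2) = 0.58 × 6.364 = 3.691.
z_β = 3.691 − 1.645 = 2.046.
Power = Φ(2.046) = 0.980.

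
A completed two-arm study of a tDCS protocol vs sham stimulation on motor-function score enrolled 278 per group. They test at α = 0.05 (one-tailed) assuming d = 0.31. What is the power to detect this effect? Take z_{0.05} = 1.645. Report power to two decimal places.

For two equal groups, power = Φ(d·√(n/2) − z_{α}).
d·√(n/2) = 0.31 × √(278/2) = 0.31 × 11.790 = 3.655.
z_β = 3.655 − 1.645 = 2.010.
Power = Φ(2.010) = 0.978.

power ≈ 0.98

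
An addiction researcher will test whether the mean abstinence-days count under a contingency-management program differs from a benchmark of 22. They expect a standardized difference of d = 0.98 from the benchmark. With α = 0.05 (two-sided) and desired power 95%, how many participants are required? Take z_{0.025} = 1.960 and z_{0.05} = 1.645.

n = 14

For a one-sample test: n = ((z_{α/2} + z_β) / d)².
z_{α/2} + z_β = 1.960 + 1.645 = 3.605.
n = (3.605 / 0.98)² = 3.679² = 13.53.
Round up.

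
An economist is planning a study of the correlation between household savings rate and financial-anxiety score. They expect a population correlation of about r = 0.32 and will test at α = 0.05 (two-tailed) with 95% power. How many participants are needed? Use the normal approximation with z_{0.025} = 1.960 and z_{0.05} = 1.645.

n = 122

Fisher's z: C = ½·ln((1+r)/(1−r)) = ½·ln(1.9412) = 0.3316.
n = ((z_{α/2} + z_β)/C)² + 3.
(1.960 + 1.645) / 0.3316 = 3.605 / 0.3316 = 10.872.
n = 10.872² + 3 = 118.19 + 3 = 121.2.
Round up.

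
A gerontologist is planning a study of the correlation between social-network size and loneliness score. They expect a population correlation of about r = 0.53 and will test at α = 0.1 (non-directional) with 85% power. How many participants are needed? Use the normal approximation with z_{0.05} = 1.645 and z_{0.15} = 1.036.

n = 24

Fisher's z: C = ½·ln((1+r)/(1−r)) = ½·ln(3.2553) = 0.5901.
n = ((z_{α/2} + z_β)/C)² + 3.
(1.645 + 1.036) / 0.5901 = 2.681 / 0.5901 = 4.543.
n = 4.543² + 3 = 20.64 + 3 = 23.6.
Round up.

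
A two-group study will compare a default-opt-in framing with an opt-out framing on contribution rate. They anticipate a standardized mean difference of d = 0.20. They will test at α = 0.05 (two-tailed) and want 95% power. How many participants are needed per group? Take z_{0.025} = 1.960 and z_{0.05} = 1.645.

For two independent groups with equal n: n = 2·((z_{α/2} + z_β) / d)².
z_{α/2} + z_β = 1.960 + 1.645 = 3.605.
n = 2 × (3.605 / 0.20)² = 2 × 18.025² = 2 × 324.90 = 649.8.
Round up to the next whole participant.

n = 650 per group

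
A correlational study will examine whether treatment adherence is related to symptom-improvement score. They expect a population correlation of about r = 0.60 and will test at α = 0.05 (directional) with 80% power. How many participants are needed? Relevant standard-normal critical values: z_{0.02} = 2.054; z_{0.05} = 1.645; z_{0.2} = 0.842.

Fisher's z: C = ½·ln((1+r)/(1−r)) = ½·ln(4.0000) = 0.6931.
n = ((z_{α} + z_β)/C)² + 3.
(1.645 + 0.842) / 0.6931 = 2.487 / 0.6931 = 3.588.
n = 3.588² + 3 = 12.88 + 3 = 15.9.
Round up.

n = 16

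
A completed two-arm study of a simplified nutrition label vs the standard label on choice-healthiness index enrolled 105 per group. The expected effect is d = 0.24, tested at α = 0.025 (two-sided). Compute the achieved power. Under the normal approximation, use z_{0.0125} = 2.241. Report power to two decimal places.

For two equal groups, power = Φ(d·√(n/2) − z_{α/2}).
d·√(n/2) = 0.24 × √(105/2) = 0.24 × 7.246 = 1.739.
z_β = 1.739 − 2.241 = -0.502.
Power = Φ(-0.502) = 0.308.

power ≈ 0.31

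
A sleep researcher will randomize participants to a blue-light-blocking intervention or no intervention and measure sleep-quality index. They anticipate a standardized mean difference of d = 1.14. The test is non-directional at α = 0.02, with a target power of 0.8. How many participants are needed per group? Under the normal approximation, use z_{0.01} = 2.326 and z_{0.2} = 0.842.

n = 16 per group

For two independent groups with equal n: n = 2·((z_{α/2} + z_β) / d)².
z_{α/2} + z_β = 2.326 + 0.842 = 3.168.
n = 2 × (3.168 / 1.14)² = 2 × 2.779² = 2 × 7.72 = 15.4.
Round up to the next whole participant.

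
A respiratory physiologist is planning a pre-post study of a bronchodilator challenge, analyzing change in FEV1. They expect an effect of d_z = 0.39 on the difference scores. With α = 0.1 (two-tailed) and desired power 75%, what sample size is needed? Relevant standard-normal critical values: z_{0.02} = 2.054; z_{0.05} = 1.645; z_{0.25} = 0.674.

n = 36 pairs

For a paired (one-sample on differences) test: n = ((z_{α/2} + z_β) / d)².
z_{α/2} + z_β = 1.645 + 0.674 = 2.319.
n = (2.319 / 0.39)² = 5.946² = 35.36.
Round up.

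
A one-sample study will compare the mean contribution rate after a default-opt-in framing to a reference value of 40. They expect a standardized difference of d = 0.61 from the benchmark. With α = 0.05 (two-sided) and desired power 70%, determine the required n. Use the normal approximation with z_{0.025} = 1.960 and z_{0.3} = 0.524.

n = 17

For a one-sample test: n = ((z_{α/2} + z_β) / d)².
z_{α/2} + z_β = 1.960 + 0.524 = 2.484.
n = (2.484 / 0.61)² = 4.072² = 16.58.
Round up.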